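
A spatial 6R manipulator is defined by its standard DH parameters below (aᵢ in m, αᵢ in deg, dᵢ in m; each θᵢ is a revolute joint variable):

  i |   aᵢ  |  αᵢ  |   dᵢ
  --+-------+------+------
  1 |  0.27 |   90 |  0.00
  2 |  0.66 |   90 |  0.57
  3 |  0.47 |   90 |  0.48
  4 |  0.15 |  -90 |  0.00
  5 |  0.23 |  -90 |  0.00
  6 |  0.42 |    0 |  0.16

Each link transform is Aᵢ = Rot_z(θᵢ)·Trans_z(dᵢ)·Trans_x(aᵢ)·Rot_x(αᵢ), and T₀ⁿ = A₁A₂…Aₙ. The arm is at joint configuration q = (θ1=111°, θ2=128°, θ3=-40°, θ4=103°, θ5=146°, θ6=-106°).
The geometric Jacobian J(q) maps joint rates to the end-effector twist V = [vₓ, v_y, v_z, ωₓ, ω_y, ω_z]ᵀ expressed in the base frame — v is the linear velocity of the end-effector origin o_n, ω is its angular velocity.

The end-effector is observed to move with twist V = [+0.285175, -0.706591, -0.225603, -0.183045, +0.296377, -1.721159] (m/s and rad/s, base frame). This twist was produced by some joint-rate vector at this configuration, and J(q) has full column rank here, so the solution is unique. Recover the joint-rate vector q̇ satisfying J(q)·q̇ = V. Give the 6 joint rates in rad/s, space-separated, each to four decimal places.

-0.6710 0.2570 -0.0590 0.6510 0.6450 0.3170

o_n = [0.3852, 0.2888, 0.7552]
J₁: ẑ×o_n = [-0.2888, 0.3852, 0.0000], ω = ẑ
J2: z=[0.9336, 0.3584, 0.0000] o=[-0.0968, 0.2521, 0.0000] → [0.2707, -0.7051, -0.1384, 0.9336, 0.3584, 0.0000]
J3: z=[-0.2824, 0.7357, 0.6157] o=[0.5810, 0.0770, 0.5201] → [0.0426, -0.0541, 0.0842, -0.2824, 0.7357, 0.6157]
J4: z=[-0.8570, 0.0949, -0.5065] o=[0.2428, 0.1149, 1.0993] → [0.0554, -0.3670, -0.1625, -0.8570, 0.0949, -0.5065]
J5: z=[0.4836, 0.4880, -0.7267] o=[0.2161, 0.2451, 1.1689] → [-0.1701, 0.0772, -0.0614, 0.4836, 0.4880, -0.7267]
J6: z=[-0.6108, -0.4065, -0.6794] o=[0.3603, 0.0674, 1.1456] → [0.3091, -0.2554, -0.1251, -0.6108, -0.4065, -0.6794]
q̇ = J⁺·V = [-0.6710, 0.2570, -0.0590, 0.6510, 0.6450, 0.3170]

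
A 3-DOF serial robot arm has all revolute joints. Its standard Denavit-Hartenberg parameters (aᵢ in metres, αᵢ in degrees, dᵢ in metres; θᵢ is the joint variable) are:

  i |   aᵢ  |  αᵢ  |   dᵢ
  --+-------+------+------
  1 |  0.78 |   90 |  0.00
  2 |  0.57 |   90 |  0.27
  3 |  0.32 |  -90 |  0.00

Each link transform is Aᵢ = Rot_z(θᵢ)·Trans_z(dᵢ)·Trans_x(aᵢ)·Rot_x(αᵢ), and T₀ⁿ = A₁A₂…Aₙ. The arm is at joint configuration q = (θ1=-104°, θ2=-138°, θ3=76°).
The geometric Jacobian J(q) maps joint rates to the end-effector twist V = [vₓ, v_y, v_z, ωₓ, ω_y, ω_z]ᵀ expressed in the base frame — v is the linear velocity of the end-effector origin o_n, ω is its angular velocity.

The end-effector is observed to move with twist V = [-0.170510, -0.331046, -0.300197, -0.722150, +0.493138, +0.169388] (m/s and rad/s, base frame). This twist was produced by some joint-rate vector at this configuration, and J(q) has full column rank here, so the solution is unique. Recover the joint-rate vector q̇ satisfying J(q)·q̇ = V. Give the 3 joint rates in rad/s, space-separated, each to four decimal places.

-0.1680 0.8200 0.4540

o_n = [-0.6356, -0.1496, -0.4332]
J₁: ẑ×o_n = [0.1496, -0.6356, 0.0000], ω = ẑ
J2: z=[-0.9703, 0.2419, 0.0000] o=[-0.1887, -0.7568, 0.0000] → [-0.1048, -0.4203, -0.4811, -0.9703, 0.2419, 0.0000]
J3: z=[0.1619, 0.6493, 0.7431] o=[-0.3482, -0.2805, -0.3814] → [-0.1309, -0.2052, 0.2078, 0.1619, 0.6493, 0.7431]
q̇ = J⁺·V = [-0.1680, 0.8200, 0.4540]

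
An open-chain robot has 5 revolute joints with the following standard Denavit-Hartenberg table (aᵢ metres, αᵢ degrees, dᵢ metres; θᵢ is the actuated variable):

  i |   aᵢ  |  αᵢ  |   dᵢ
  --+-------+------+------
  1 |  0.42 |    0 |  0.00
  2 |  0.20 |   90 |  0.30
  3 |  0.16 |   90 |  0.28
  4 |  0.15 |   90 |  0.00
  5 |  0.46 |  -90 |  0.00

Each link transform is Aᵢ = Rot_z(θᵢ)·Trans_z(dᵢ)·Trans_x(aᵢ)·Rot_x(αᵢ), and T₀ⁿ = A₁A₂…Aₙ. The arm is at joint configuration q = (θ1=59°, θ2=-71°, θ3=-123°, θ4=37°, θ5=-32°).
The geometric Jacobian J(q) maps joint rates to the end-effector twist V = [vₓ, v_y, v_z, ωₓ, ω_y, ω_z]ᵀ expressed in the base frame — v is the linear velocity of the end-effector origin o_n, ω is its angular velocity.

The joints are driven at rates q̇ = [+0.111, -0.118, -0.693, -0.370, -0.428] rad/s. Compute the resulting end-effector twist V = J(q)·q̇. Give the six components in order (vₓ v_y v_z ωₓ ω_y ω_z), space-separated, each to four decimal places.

o_n = [0.1711, -0.2489, -0.3287]
J₁: ẑ×o_n = [0.2489, 0.1711, -0.0000], ω = ẑ
J2: z=[0.0000, 0.0000, 1.0000] o=[0.2163, 0.3600, 0.0000] → [0.6089, -0.0452, 0.0000, 0.0000, 0.0000, 1.0000]
J3: z=[-0.2079, -0.9781, 0.0000] o=[0.4119, 0.3184, 0.3000] → [0.6150, -0.1307, -0.1176, -0.2079, -0.9781, 0.0000]
J4: z=[-0.8203, 0.1744, 0.5446] o=[0.2685, 0.0627, 0.1658] → [0.0835, -0.4587, 0.2726, -0.8203, 0.1744, 0.5446]
J5: z=[-0.1546, 0.8493, -0.5047] o=[0.1859, -0.0121, 0.0653] → [-0.4542, -0.0534, 0.0492, -0.1546, 0.8493, -0.5047]
V = J·q̇ = [-0.3069, 0.3075, -0.0404, 0.5138, 0.2498, 0.0075]

-0.3069 0.3075 -0.0404 0.5138 0.2498 0.0075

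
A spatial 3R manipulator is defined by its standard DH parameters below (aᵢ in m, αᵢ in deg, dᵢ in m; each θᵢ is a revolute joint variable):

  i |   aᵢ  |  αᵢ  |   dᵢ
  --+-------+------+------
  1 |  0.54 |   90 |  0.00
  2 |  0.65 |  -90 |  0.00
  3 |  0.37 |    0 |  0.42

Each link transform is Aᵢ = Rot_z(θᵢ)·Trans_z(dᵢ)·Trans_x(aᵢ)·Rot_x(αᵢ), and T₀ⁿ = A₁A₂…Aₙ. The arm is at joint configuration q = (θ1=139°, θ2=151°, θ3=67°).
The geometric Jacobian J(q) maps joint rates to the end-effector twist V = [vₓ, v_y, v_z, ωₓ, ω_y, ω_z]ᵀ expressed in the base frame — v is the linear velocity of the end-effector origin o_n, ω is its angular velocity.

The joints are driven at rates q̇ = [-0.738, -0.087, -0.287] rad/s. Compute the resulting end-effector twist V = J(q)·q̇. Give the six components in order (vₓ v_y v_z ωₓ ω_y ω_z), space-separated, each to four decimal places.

-0.2727 -0.0586 0.1256 -0.1621 0.0256 -0.4870

o_n = [0.0472, -0.4923, 0.0179]
J₁: ẑ×o_n = [0.4923, 0.0472, -0.0000], ω = ẑ
J2: z=[0.6561, 0.7547, 0.0000] o=[-0.4075, 0.3543, 0.0000] → [0.0135, -0.0117, -0.8986, 0.6561, 0.7547, 0.0000]
J3: z=[0.3659, -0.3181, -0.8746] o=[0.0215, -0.0187, 0.3151] → [-0.3197, 0.0863, -0.1651, 0.3659, -0.3181, -0.8746]
V = J·q̇ = [-0.2727, -0.0586, 0.1256, -0.1621, 0.0256, -0.4870]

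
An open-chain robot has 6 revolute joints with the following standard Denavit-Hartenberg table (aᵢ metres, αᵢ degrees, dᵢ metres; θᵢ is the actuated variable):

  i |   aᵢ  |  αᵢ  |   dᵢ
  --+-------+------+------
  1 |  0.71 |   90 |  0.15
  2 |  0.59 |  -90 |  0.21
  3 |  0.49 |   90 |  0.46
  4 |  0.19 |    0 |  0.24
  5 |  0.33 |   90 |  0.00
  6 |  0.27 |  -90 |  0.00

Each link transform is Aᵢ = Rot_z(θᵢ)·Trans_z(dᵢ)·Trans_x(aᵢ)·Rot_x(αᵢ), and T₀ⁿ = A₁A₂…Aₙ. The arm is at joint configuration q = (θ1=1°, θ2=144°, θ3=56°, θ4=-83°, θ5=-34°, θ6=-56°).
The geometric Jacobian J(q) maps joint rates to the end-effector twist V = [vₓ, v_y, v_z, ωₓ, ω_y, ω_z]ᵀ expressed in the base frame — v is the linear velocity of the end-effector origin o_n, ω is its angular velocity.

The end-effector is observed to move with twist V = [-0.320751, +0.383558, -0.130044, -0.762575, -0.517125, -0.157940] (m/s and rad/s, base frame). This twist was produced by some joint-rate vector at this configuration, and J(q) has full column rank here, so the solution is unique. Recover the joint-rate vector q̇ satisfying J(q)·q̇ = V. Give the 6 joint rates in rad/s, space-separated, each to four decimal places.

-0.5690 0.4550 0.3470 0.5210 0.2240 -0.4980

o_n = [0.1804, 0.0285, 0.7287]
J₁: ẑ×o_n = [-0.0285, 0.1804, 0.0000], ω = ẑ
J2: z=[0.0175, -0.9998, 0.0000] o=[0.7099, 0.0124, 0.1500] → [-0.5786, -0.0101, -0.5292, 0.0175, -0.9998, 0.0000]
J3: z=[-0.5877, -0.0103, -0.8090] o=[0.2363, -0.2059, 0.4968] → [0.1873, 0.1815, -0.1383, -0.5877, -0.0103, -0.8090]
J4: z=[-0.6608, -0.5708, 0.4873] o=[-0.2628, 0.1917, 0.2857] → [-0.1734, 0.5087, 0.3608, -0.6608, -0.5708, 0.4873]
J5: z=[-0.6608, -0.5708, 0.4873] o=[-0.3213, 0.0756, 0.5628] → [-0.0717, 0.3541, 0.3175, -0.6608, -0.5708, 0.4873]
J6: z=[0.1491, -0.7362, -0.6601] o=[-0.0786, -0.0444, 0.7515] → [0.0649, -0.1676, 0.2015, 0.1491, -0.7362, -0.6601]
q̇ = J⁺·V = [-0.5690, 0.4550, 0.3470, 0.5210, 0.2240, -0.4980]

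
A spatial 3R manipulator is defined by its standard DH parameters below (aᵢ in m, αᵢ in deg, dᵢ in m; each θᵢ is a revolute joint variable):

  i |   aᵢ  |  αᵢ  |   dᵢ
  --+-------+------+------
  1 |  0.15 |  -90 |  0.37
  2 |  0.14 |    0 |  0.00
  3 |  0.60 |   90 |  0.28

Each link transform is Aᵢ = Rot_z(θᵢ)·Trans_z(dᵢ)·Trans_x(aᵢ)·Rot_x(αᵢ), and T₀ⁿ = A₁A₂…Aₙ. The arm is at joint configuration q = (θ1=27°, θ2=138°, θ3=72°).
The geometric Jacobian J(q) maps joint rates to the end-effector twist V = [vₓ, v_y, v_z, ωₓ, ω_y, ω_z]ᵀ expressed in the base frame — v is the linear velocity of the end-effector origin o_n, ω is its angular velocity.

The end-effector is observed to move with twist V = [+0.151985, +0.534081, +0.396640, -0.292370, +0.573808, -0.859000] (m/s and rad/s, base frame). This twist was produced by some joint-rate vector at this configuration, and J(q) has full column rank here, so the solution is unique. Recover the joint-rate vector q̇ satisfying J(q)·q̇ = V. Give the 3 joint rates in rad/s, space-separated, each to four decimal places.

-0.8590 0.5960 0.0480

o_n = [-0.5491, 0.0344, 0.5763]
J₁: ẑ×o_n = [-0.0344, -0.5491, 0.0000], ω = ẑ
J2: z=[-0.4540, 0.8910, 0.0000] o=[0.1337, 0.0681, 0.3700] → [0.1838, 0.0937, 0.6237, -0.4540, 0.8910, 0.0000]
J3: z=[-0.4540, 0.8910, 0.0000] o=[0.0410, 0.0209, 0.2763] → [0.2673, 0.1362, 0.5196, -0.4540, 0.8910, 0.0000]
q̇ = J⁺·V = [-0.8590, 0.5960, 0.0480]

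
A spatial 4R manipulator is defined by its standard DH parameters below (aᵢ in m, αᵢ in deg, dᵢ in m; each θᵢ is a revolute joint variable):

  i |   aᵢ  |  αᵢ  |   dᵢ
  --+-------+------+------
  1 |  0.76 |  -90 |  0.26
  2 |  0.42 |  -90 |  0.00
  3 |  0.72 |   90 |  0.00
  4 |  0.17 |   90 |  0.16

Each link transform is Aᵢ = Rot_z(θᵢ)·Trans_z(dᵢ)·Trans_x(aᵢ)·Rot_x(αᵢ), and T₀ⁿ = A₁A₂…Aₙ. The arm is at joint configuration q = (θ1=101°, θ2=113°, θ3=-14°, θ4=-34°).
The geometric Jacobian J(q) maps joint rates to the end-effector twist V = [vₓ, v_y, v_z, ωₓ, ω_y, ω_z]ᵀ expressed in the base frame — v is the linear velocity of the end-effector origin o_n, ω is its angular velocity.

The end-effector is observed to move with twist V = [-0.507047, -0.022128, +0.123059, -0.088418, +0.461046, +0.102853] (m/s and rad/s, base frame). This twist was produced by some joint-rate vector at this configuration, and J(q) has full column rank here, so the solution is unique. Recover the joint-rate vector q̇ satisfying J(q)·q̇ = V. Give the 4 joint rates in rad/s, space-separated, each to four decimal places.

o_n = [-0.4279, 0.2959, -0.8971]
J₁: ẑ×o_n = [-0.2959, -0.4279, 0.0000], ω = ẑ
J2: z=[-0.9816, -0.1908, 0.0000] o=[-0.1450, 0.7460, 0.2600] → [0.2208, -1.1358, 0.3879, -0.9816, -0.1908, 0.0000]
J3: z=[0.1756, -0.9036, 0.3907] o=[-0.1137, 0.5849, -0.1266] → [0.8091, 0.0126, -0.3346, 0.1756, -0.9036, 0.3907]
J4: z=[-0.9705, -0.0924, 0.2227] o=[-0.2326, 0.2838, -0.7697] → [0.0091, -0.1671, -0.0298, -0.9705, -0.0924, 0.2227]
q̇ = J⁺·V = [0.2740, -0.1050, -0.4990, 0.1070]

0.2740 -0.1050 -0.4990 0.1070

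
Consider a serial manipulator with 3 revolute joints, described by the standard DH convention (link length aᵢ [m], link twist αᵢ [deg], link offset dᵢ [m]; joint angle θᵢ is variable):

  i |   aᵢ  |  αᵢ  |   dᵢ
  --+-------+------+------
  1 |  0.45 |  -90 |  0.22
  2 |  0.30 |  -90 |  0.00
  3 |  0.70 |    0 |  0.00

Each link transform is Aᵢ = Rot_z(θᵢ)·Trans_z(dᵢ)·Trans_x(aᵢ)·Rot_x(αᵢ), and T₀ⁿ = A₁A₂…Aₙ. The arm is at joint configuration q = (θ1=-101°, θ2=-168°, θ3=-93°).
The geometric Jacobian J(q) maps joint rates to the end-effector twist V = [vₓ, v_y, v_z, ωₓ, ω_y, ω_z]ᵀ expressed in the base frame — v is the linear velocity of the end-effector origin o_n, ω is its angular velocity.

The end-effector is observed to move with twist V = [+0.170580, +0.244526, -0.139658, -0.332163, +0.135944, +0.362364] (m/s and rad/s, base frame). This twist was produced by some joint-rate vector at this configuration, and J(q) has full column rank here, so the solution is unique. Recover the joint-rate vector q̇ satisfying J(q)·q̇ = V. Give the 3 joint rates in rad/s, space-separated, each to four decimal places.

0.6920 -0.3520 -0.3370

o_n = [0.6495, -0.3222, 0.2748]
J₁: ẑ×o_n = [0.3222, 0.6495, -0.0000], ω = ẑ
J2: z=[0.9816, -0.1908, 0.0000] o=[-0.0859, -0.4417, 0.2200] → [-0.0104, -0.0538, 0.2576, 0.9816, -0.1908, 0.0000]
J3: z=[-0.0397, -0.2041, 0.9781] o=[-0.0299, -0.1537, 0.2824] → [0.1664, 0.6642, 0.1453, -0.0397, -0.2041, 0.9781]
q̇ = J⁺·V = [0.6920, -0.3520, -0.3370]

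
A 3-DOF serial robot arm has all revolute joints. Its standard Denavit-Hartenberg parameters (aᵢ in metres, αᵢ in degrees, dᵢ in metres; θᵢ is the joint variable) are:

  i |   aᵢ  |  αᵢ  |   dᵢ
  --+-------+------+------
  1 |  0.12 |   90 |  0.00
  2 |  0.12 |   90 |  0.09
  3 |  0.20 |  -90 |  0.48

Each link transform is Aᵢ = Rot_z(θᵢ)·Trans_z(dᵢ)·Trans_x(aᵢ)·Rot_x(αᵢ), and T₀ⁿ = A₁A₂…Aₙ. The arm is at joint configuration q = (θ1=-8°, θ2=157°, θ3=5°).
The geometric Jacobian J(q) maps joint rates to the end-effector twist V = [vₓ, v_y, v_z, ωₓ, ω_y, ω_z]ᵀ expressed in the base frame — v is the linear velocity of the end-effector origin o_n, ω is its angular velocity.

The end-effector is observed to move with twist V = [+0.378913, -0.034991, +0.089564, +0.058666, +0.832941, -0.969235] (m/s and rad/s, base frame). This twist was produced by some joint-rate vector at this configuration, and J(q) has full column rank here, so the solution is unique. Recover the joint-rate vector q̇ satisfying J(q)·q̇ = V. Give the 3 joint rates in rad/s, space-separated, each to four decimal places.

-0.8330 -0.8330 -0.1480

o_n = [-0.0014, -0.1083, 0.5666]
J₁: ẑ×o_n = [0.1083, -0.0014, 0.0000], ω = ẑ
J2: z=[-0.1392, -0.9903, 0.0000] o=[0.1188, -0.0167, 0.0000] → [-0.5611, 0.0789, -0.1063, -0.1392, -0.9903, 0.0000]
J3: z=[0.3869, -0.0544, 0.9205] o=[-0.0031, -0.0905, 0.0469] → [-0.0118, -0.1995, -0.0068, 0.3869, -0.0544, 0.9205]
q̇ = J⁺·V = [-0.8330, -0.8330, -0.1480]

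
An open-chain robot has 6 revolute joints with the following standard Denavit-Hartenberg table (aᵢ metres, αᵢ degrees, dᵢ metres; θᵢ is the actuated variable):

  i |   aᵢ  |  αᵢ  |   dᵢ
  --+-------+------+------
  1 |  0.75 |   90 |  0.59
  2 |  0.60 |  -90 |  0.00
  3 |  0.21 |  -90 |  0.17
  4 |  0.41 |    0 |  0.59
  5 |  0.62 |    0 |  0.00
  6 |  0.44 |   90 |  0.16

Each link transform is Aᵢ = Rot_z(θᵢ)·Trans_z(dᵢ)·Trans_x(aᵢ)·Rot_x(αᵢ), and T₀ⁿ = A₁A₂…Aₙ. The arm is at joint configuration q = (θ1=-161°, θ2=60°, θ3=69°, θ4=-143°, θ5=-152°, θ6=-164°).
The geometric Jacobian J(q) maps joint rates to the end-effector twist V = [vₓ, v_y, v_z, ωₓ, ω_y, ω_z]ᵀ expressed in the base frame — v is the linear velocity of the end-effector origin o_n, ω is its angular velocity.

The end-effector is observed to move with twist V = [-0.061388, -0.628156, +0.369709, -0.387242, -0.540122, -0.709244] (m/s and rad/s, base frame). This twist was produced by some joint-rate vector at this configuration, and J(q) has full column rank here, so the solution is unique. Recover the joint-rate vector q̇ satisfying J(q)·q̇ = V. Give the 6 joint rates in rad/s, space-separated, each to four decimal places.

-0.2260 -0.3280 -0.7110 -0.3710 -0.0510 0.5800

o_n = [-0.3271, -0.4717, 0.6715]
J₁: ẑ×o_n = [0.4717, -0.3271, 0.0000], ω = ẑ
J2: z=[-0.3256, 0.9455, 0.0000] o=[-0.7091, -0.2442, 0.5900] → [0.0770, 0.0265, -0.2872, -0.3256, 0.9455, 0.0000]
J3: z=[0.8188, 0.2820, 0.5000] o=[-0.9928, -0.3418, 1.1096] → [-0.0586, 0.6916, -0.2940, 0.8188, 0.2820, 0.5000]
J4: z=[0.5580, -0.1869, -0.8085] o=[-0.8253, -0.4915, 1.2598] → [0.1260, -0.0745, 0.1042, 0.5580, -0.1869, -0.8085]
J5: z=[0.5580, -0.1869, -0.8085] o=[-0.3381, -0.2241, 0.8045] → [-0.1753, 0.0654, -0.1361, 0.5580, -0.1869, -0.8085]
J6: z=[0.5580, -0.1869, -0.8085] o=[-0.7630, -0.6291, 0.6049] → [0.1148, -0.3896, 0.1693, 0.5580, -0.1869, -0.8085]
q̇ = J⁺·V = [-0.2260, -0.3280, -0.7110, -0.3710, -0.0510, 0.5800]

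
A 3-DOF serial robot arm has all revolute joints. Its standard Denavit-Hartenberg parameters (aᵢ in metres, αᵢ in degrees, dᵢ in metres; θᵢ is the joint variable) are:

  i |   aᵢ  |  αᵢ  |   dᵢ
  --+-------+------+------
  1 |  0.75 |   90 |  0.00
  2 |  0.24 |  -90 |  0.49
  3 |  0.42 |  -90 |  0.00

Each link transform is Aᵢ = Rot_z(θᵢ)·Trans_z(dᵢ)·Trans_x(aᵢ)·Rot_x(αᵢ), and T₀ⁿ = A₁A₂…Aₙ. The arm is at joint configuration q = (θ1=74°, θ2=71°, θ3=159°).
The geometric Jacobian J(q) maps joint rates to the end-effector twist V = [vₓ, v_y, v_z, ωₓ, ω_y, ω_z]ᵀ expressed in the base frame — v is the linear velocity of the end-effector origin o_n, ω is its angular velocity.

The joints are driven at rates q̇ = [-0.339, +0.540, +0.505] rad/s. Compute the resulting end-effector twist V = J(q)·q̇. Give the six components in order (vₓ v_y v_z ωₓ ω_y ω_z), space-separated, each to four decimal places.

o_n = [0.5194, 0.5798, -0.1438]
J₁: ẑ×o_n = [-0.5798, 0.5194, 0.0000], ω = ẑ
J2: z=[0.9613, -0.2756, 0.0000] o=[0.2067, 0.7209, 0.0000] → [0.0396, 0.1382, -0.0495, 0.9613, -0.2756, 0.0000]
J3: z=[-0.2606, -0.9089, 0.3256] o=[0.6993, 0.6610, 0.2269] → [0.3634, -0.1552, -0.1423, -0.2606, -0.9089, 0.3256]
V = J·q̇ = [0.4015, -0.1798, -0.0986, 0.3875, -0.6078, -0.1746]

0.4015 -0.1798 -0.0986 0.3875 -0.6078 -0.1746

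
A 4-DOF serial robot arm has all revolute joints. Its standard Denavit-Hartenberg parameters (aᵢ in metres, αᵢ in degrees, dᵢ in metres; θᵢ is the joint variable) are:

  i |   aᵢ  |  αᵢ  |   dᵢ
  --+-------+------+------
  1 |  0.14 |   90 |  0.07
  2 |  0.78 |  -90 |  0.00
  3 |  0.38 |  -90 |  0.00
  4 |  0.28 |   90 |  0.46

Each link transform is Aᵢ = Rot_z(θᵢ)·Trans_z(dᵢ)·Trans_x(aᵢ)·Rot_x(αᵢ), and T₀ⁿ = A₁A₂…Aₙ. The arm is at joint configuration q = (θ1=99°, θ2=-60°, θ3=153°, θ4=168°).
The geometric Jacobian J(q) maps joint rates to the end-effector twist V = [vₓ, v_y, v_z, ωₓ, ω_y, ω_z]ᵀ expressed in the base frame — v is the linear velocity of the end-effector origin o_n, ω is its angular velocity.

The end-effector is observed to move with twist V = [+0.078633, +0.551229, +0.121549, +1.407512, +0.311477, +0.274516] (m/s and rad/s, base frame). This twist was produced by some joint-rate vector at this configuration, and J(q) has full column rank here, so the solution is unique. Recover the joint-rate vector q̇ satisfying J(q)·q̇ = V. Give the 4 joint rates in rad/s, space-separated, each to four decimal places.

-0.1660 0.7760 0.2960 0.7440

o_n = [0.3059, 0.3804, -0.3719]
J₁: ẑ×o_n = [-0.3804, 0.3059, 0.0000], ω = ẑ
J2: z=[0.9877, 0.1564, 0.0000] o=[-0.0219, 0.1383, 0.0700] → [-0.0691, 0.4364, 0.1879, 0.9877, 0.1564, 0.0000]
J3: z=[-0.1355, 0.8554, 0.5000] o=[-0.0829, 0.5235, -0.6055] → [0.2714, 0.2261, -0.3132, -0.1355, 0.8554, 0.5000]
J4: z=[0.9155, -0.0848, 0.3932] o=[-0.2268, 0.3293, -0.3123] → [-0.0151, 0.2640, 0.0920, 0.9155, -0.0848, 0.3932]
q̇ = J⁺·V = [-0.1660, 0.7760, 0.2960, 0.7440]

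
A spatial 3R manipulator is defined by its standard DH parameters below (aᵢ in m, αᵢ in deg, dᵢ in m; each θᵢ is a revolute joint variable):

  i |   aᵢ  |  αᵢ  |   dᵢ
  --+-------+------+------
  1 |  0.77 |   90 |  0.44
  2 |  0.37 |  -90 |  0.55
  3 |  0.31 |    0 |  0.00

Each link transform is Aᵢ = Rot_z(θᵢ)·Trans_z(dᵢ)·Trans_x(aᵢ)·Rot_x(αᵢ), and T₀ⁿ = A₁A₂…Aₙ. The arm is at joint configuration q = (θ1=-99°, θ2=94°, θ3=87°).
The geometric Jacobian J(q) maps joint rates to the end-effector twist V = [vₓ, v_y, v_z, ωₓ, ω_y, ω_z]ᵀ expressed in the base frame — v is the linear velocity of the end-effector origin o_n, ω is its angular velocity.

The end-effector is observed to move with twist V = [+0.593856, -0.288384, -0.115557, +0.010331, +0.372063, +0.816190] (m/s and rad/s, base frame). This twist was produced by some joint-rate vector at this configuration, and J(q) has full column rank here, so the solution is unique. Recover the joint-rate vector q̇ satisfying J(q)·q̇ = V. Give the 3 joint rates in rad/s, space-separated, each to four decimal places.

o_n = [-0.3537, -0.6963, 0.8253]
J₁: ẑ×o_n = [0.6963, -0.3537, 0.0000], ω = ẑ
J2: z=[-0.9877, 0.1564, 0.0000] o=[-0.1205, -0.7605, 0.4400] → [0.0603, 0.3805, -0.0269, -0.9877, 0.1564, 0.0000]
J3: z=[0.1561, 0.9853, -0.0698] o=[-0.6596, -0.6490, 0.8091] → [0.0126, -0.0239, -0.3088, 0.1561, 0.9853, -0.0698]
q̇ = J⁺·V = [0.8420, 0.0480, 0.3700]

0.8420 0.0480 0.3700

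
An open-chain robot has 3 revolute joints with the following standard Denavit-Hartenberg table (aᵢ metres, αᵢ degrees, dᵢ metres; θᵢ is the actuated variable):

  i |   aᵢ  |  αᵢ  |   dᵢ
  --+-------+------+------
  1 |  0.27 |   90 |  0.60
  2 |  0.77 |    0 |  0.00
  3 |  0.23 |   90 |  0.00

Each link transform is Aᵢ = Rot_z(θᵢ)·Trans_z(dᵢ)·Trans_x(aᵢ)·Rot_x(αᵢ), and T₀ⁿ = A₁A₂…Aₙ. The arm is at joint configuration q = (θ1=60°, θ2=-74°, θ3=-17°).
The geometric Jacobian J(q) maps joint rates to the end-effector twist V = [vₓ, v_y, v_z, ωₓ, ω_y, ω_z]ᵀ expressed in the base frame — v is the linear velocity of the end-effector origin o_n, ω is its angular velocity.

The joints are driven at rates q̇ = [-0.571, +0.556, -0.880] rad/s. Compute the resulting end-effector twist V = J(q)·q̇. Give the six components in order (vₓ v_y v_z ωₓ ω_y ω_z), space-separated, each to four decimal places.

0.4050 0.1553 0.1193 -0.2806 0.1620 -0.5710

o_n = [0.2391, 0.4142, -0.3701]
J₁: ẑ×o_n = [-0.4142, 0.2391, 0.0000], ω = ẑ
J2: z=[0.8660, -0.5000, 0.0000] o=[0.1350, 0.2338, 0.6000] → [0.4851, 0.8402, 0.2082, 0.8660, -0.5000, 0.0000]
J3: z=[0.8660, -0.5000, 0.0000] o=[0.2411, 0.4176, -0.1402] → [0.1150, 0.1992, -0.0040, 0.8660, -0.5000, 0.0000]
V = J·q̇ = [0.4050, 0.1553, 0.1193, -0.2806, 0.1620, -0.5710]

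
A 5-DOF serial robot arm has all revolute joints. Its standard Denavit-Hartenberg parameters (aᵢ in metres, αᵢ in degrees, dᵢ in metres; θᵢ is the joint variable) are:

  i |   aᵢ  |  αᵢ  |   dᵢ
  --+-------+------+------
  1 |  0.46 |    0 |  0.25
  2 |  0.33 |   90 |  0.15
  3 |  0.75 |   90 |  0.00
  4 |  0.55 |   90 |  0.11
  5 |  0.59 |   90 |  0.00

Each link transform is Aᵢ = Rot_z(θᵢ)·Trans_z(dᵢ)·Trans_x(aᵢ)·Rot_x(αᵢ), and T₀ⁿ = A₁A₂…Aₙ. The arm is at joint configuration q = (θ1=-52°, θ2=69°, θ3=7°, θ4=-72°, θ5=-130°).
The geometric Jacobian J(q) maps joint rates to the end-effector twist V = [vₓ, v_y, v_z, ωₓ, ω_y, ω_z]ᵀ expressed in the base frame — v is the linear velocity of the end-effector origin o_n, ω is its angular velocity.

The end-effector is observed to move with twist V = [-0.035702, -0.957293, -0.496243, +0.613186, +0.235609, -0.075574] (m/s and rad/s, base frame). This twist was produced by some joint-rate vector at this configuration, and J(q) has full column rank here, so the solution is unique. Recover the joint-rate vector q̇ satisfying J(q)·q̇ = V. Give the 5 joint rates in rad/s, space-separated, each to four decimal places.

o_n = [1.2734, 0.1101, 0.8372]
J₁: ẑ×o_n = [-0.1101, 1.2734, 0.0000], ω = ẑ
J2: z=[0.0000, 0.0000, 1.0000] o=[0.2832, -0.3625, 0.2500] → [-0.4726, 0.9902, 0.0000, 0.0000, 0.0000, 1.0000]
J3: z=[0.2924, -0.9563, 0.0000] o=[0.5988, -0.2660, 0.4000] → [-0.4181, -0.1278, 0.7551, 0.2924, -0.9563, 0.0000]
J4: z=[0.1165, 0.0356, -0.9925] o=[1.3107, -0.0484, 0.4914] → [0.1696, -0.0033, 0.0198, 0.1165, 0.0356, -0.9925]
J5: z=[-0.9931, 0.0195, -0.1159] o=[1.3319, 0.5051, 0.4029] → [-0.0373, 0.4381, 0.3934, -0.9931, 0.0195, -0.1159]
q̇ = J⁺·V = [-0.9110, 0.4910, -0.2710, -0.2620, -0.7280]

-0.9110 0.4910 -0.2710 -0.2620 -0.7280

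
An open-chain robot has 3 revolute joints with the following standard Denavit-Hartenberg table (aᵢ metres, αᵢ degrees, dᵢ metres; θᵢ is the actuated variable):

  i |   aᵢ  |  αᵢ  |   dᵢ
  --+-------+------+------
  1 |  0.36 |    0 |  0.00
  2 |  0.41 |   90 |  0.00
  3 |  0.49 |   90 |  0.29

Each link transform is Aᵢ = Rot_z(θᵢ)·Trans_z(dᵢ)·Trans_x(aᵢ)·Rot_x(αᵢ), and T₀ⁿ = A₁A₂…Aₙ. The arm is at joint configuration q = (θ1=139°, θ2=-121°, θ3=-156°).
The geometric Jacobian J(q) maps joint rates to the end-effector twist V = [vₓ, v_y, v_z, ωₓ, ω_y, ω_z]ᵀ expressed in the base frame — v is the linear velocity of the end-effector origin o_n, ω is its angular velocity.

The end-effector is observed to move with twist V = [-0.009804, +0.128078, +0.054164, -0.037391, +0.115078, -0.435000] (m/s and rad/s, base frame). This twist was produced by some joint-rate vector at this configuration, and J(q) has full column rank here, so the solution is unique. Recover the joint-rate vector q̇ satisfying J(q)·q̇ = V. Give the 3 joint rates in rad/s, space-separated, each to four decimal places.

-0.5850 0.1500 -0.1210

o_n = [-0.2179, -0.0513, -0.1993]
J₁: ẑ×o_n = [0.0513, -0.2179, 0.0000], ω = ẑ
J2: z=[0.0000, 0.0000, 1.0000] o=[-0.2717, 0.2362, 0.0000] → [0.2874, 0.0538, -0.0000, 0.0000, 0.0000, 1.0000]
J3: z=[0.3090, -0.9511, 0.0000] o=[0.1182, 0.3629, 0.0000] → [0.1895, 0.0616, -0.4476, 0.3090, -0.9511, 0.0000]
q̇ = J⁺·V = [-0.5850, 0.1500, -0.1210]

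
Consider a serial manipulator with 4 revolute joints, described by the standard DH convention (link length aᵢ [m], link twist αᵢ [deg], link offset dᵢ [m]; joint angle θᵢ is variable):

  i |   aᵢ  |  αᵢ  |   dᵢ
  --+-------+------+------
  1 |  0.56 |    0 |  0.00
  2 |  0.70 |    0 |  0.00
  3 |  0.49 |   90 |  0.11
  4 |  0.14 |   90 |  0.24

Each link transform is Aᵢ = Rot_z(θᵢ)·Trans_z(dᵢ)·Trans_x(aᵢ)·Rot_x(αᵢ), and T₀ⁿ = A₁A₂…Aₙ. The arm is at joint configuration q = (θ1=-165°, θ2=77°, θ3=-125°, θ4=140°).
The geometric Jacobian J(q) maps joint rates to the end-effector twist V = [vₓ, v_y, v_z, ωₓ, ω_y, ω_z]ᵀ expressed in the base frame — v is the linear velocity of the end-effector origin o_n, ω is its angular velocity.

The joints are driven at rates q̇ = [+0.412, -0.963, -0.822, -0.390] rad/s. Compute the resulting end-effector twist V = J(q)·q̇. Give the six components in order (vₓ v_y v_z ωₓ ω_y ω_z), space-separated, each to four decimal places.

0.2074 0.0441 0.0418 -0.2124 -0.3271 -1.3730

o_n = [-0.7068, -0.4348, 0.2000]
J₁: ẑ×o_n = [0.4348, -0.7068, 0.0000], ω = ẑ
J2: z=[0.0000, 0.0000, 1.0000] o=[-0.5409, -0.1449, 0.0000] → [0.2898, -0.1659, 0.0000, 0.0000, 0.0000, 1.0000]
J3: z=[0.0000, 0.0000, 1.0000] o=[-0.5165, -0.8445, 0.0000] → [-0.4097, -0.1903, 0.0000, 0.0000, 0.0000, 1.0000]
J4: z=[0.5446, 0.8387, 0.0000] o=[-0.9274, -0.5776, 0.1100] → [0.0755, -0.0490, -0.1072, 0.5446, 0.8387, 0.0000]
V = J·q̇ = [0.2074, 0.0441, 0.0418, -0.2124, -0.3271, -1.3730]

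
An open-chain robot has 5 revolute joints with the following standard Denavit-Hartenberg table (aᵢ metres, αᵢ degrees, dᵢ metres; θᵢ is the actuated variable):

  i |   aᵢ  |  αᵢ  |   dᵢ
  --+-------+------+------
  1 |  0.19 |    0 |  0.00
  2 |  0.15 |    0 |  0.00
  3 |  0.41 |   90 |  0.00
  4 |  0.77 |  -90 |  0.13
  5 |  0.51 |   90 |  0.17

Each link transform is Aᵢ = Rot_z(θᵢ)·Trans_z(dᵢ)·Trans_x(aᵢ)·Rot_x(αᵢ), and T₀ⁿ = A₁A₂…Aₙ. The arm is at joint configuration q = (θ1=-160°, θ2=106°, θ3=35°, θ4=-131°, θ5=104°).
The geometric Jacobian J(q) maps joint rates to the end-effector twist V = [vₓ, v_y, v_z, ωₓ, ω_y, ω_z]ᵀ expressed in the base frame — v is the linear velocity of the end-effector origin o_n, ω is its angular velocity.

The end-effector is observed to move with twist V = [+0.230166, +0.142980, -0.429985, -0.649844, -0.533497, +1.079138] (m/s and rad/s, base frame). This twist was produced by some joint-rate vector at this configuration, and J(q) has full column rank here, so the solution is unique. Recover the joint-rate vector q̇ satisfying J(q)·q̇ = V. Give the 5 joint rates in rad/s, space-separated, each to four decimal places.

0.6470 0.6080 -0.5590 0.7160 -0.5840

o_n = [0.1363, 0.1215, -0.5995]
J₁: ẑ×o_n = [-0.1215, 0.1363, 0.0000], ω = ẑ
J2: z=[0.0000, 0.0000, 1.0000] o=[-0.1785, -0.0650, 0.0000] → [-0.1865, 0.3148, 0.0000, 0.0000, 0.0000, 1.0000]
J3: z=[0.0000, 0.0000, 1.0000] o=[-0.0904, -0.1863, 0.0000] → [-0.3078, 0.2266, 0.0000, 0.0000, 0.0000, 1.0000]
J4: z=[-0.3256, -0.9455, 0.0000] o=[0.2973, -0.3198, 0.0000] → [0.5669, -0.1952, -0.2959, -0.3256, -0.9455, 0.0000]
J5: z=[0.7136, -0.2457, -0.6561] o=[-0.2227, -0.2783, -0.5811] → [0.2668, -0.2224, 0.3735, 0.7136, -0.2457, -0.6561]
q̇ = J⁺·V = [0.6470, 0.6080, -0.5590, 0.7160, -0.5840]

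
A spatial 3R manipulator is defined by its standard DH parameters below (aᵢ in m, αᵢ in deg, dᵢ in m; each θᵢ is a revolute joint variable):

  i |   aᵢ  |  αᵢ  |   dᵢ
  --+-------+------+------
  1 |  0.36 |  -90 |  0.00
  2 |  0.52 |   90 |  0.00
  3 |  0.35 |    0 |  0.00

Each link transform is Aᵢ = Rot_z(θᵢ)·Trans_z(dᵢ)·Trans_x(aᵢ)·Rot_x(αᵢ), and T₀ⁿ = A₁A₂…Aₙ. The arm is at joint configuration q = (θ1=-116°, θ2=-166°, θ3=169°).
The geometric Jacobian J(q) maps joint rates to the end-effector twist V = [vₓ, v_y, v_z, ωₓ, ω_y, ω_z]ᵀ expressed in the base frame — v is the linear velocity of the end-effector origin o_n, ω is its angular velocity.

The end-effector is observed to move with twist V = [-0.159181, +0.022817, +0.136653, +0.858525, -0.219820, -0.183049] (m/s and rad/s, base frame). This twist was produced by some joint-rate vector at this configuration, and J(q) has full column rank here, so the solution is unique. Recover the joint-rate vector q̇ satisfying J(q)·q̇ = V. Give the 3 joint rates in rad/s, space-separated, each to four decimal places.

o_n = [-0.0227, -0.1990, 0.0427]
J₁: ẑ×o_n = [0.1990, -0.0227, 0.0000], ω = ẑ
J2: z=[0.8988, -0.4384, 0.0000] o=[-0.1578, -0.3236, 0.0000] → [-0.0187, -0.0384, 0.1712, 0.8988, -0.4384, 0.0000]
J3: z=[0.1061, 0.2174, -0.9703] o=[0.0634, 0.1299, 0.1258] → [-0.3372, 0.0924, -0.0162, 0.1061, 0.2174, -0.9703]
q̇ = J⁺·V = [0.5340, 0.8680, 0.7390]

0.5340 0.8680 0.7390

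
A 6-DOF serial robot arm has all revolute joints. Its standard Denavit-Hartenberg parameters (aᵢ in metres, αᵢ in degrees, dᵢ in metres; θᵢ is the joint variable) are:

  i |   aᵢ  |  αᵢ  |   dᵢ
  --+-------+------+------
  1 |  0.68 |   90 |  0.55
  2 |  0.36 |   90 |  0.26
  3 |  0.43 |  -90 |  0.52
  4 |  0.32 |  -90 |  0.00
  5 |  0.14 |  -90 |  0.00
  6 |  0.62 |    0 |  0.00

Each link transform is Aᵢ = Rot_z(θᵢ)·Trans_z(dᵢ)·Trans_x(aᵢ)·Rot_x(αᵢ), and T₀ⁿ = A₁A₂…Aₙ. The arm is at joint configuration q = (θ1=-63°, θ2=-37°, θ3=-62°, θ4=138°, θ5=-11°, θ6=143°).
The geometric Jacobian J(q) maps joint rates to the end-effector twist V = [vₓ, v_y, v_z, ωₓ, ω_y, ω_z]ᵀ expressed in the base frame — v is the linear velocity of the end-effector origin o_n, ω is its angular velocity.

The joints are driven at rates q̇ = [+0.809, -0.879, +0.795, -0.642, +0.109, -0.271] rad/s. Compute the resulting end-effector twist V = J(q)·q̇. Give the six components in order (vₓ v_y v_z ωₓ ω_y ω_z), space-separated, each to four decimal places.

0.5276 0.6243 -0.7081 0.5383 1.2014 0.2913

o_n = [0.8134, -0.7358, -0.0378]
J₁: ẑ×o_n = [0.7358, 0.8134, -0.0000], ω = ẑ
J2: z=[-0.8910, -0.4540, 0.0000] o=[0.3087, -0.6059, 0.5500] → [0.2669, -0.5238, 0.3449, -0.8910, -0.4540, 0.0000]
J3: z=[-0.2732, 0.5362, -0.7986] o=[0.2076, -0.9801, 0.3333] → [-0.0040, -0.5853, -0.3916, -0.2732, 0.5362, -0.7986]
J4: z=[-0.0982, -0.8414, -0.5314] o=[0.4770, -0.6725, -0.2034] → [-0.1730, -0.1625, 0.2893, -0.0982, -0.8414, -0.5314]
J5: z=[-0.8434, 0.3538, -0.4044] o=[0.3079, -0.8032, 0.0348] → [0.0016, -0.2657, -0.2357, -0.8434, 0.3538, -0.4044]
J6: z=[-0.0044, 0.7480, 0.6636] o=[0.2327, -0.8818, 0.1229] → [-0.2171, 0.3847, -0.4351, -0.0044, 0.7480, 0.6636]
V = J·q̇ = [0.5276, 0.6243, -0.7081, 0.5383, 1.2014, 0.2913]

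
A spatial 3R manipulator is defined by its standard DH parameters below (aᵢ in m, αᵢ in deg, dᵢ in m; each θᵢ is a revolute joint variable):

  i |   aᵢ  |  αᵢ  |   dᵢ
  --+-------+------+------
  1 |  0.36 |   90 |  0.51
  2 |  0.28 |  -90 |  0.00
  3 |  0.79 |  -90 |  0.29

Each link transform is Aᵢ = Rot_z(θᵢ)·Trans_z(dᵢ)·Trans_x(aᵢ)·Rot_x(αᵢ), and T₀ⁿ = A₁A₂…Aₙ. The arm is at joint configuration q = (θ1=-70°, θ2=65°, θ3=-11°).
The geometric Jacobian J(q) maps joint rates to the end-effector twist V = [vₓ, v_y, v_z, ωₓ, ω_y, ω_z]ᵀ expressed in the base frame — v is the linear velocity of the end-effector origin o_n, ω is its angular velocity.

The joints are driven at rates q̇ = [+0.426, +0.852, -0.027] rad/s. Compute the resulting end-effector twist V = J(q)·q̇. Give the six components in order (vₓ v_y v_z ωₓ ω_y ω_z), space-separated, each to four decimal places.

o_n = [0.0441, -0.5620, 1.5892]
J₁: ẑ×o_n = [0.5620, 0.0441, -0.0000], ω = ẑ
J2: z=[-0.9397, -0.3420, 0.0000] o=[0.1231, -0.3383, 0.5100] → [-0.3691, 1.0141, 0.1832, -0.9397, -0.3420, 0.0000]
J3: z=[-0.3100, 0.8517, 0.4226] o=[0.1636, -0.4495, 0.7638] → [0.7505, 0.2054, 0.1366, -0.3100, 0.8517, 0.4226]
V = J·q̇ = [-0.0953, 0.8773, 0.1524, -0.7922, -0.3144, 0.4146]

-0.0953 0.8773 0.1524 -0.7922 -0.3144 0.4146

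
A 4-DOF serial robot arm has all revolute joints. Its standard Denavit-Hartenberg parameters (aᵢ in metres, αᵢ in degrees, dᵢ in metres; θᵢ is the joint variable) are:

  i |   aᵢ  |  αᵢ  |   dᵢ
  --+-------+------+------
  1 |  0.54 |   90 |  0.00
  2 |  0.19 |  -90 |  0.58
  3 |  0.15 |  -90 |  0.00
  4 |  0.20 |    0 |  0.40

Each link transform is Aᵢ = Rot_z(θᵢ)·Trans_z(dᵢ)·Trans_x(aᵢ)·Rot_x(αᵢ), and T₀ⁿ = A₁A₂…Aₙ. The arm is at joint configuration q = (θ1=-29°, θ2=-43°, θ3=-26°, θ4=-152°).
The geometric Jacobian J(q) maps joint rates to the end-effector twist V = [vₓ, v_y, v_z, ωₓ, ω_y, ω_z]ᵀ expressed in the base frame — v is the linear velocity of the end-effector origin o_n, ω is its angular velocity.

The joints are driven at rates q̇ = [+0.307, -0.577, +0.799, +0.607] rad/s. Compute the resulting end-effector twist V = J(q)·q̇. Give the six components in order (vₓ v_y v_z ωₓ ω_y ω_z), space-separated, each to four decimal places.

0.0538 0.3796 0.0647 1.1910 0.6233 0.7099

o_n = [0.6455, -0.5966, -0.1642]
J₁: ẑ×o_n = [0.5966, 0.6455, -0.0000], ω = ẑ
J2: z=[-0.4848, -0.8746, 0.0000] o=[0.4723, -0.2618, 0.0000] → [0.1436, -0.0796, 0.3138, -0.4848, -0.8746, 0.0000]
J3: z=[0.5965, -0.3306, 0.7314] o=[0.3126, -0.8364, -0.1296] → [-0.1640, 0.2641, 0.2531, 0.5965, -0.3306, 0.7314]
J4: z=[0.7162, 0.6307, -0.2990] o=[0.3670, -0.9418, -0.2215] → [0.1394, -0.1243, 0.0716, 0.7162, 0.6307, -0.2990]
V = J·q̇ = [0.0538, 0.3796, 0.0647, 1.1910, 0.6233, 0.7099]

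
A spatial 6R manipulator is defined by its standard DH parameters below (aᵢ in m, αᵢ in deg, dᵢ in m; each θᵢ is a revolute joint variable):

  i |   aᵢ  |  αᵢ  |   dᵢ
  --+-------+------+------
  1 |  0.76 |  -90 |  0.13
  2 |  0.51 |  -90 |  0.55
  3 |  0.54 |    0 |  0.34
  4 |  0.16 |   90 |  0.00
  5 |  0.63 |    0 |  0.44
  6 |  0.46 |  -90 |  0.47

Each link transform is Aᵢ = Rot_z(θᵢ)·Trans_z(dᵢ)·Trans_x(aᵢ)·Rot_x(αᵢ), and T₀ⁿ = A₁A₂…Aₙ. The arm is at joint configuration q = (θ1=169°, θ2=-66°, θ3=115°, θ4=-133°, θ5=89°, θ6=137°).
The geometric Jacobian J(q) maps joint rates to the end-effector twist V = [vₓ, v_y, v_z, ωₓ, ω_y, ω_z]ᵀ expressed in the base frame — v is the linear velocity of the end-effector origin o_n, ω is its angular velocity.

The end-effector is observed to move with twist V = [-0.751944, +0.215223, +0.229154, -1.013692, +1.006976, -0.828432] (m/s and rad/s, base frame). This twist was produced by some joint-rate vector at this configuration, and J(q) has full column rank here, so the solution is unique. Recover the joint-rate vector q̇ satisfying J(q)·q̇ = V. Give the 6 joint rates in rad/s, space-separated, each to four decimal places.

o_n = [-1.4308, -0.6185, -0.2584]
J₁: ẑ×o_n = [0.6185, -1.4308, 0.0000], ω = ẑ
J2: z=[-0.1908, -0.9816, 0.0000] o=[-0.7460, 0.1450, 0.1300] → [0.3813, -0.0741, -0.5265, -0.1908, -0.9816, 0.0000]
J3: z=[-0.8968, 0.1743, -0.4067] o=[-1.0546, -0.3553, 0.5959] → [-0.2560, -0.6131, 0.3016, -0.8968, 0.1743, -0.4067]
J4: z=[-0.8968, 0.1743, -0.4067] o=[-1.1750, 0.1667, 0.2491] → [-0.4078, -0.3511, 0.7487, -0.8968, 0.1743, -0.4067]
J5: z=[-0.0581, -0.9576, -0.2823] o=[-1.2452, 0.1299, 0.3881] → [0.4079, 0.0148, -0.1343, -0.0581, -0.9576, -0.2823]
J6: z=[-0.0581, -0.9576, -0.2823] o=[-1.8405, -0.1841, 0.0173] → [0.1414, -0.1317, 0.4175, -0.0581, -0.9576, -0.2823]
q̇ = J⁺·V = [-0.4930, -0.2520, 0.8120, 0.4090, 0.3920, -0.9630]

-0.4930 -0.2520 0.8120 0.4090 0.3920 -0.9630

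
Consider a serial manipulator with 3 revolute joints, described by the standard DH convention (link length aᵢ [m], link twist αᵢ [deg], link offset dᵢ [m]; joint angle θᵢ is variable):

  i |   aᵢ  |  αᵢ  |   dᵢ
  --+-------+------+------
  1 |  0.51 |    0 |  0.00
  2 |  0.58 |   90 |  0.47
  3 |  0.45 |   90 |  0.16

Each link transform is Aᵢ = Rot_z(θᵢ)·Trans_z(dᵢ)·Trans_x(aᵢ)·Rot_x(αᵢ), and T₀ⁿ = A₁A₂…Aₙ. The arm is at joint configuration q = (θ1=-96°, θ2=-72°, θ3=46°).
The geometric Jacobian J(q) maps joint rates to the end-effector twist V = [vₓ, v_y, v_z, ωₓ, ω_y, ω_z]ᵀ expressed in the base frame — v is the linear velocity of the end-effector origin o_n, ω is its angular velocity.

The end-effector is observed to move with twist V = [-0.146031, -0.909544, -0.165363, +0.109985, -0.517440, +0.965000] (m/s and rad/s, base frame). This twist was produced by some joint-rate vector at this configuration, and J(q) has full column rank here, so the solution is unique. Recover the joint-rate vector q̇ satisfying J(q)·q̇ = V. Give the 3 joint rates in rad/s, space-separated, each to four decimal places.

o_n = [-0.9597, -0.5363, 0.7937]
J₁: ẑ×o_n = [0.5363, -0.9597, 0.0000], ω = ẑ
J2: z=[0.0000, 0.0000, 1.0000] o=[-0.0533, -0.5072, 0.0000] → [0.0291, -0.9064, 0.0000, 0.0000, 0.0000, 1.0000]
J3: z=[-0.2079, 0.9781, 0.0000] o=[-0.6206, -0.6278, 0.4700] → [0.3166, 0.0673, 0.3126, -0.2079, 0.9781, 0.0000]
q̇ = J⁺·V = [-0.0130, 0.9780, -0.5290]

-0.0130 0.9780 -0.5290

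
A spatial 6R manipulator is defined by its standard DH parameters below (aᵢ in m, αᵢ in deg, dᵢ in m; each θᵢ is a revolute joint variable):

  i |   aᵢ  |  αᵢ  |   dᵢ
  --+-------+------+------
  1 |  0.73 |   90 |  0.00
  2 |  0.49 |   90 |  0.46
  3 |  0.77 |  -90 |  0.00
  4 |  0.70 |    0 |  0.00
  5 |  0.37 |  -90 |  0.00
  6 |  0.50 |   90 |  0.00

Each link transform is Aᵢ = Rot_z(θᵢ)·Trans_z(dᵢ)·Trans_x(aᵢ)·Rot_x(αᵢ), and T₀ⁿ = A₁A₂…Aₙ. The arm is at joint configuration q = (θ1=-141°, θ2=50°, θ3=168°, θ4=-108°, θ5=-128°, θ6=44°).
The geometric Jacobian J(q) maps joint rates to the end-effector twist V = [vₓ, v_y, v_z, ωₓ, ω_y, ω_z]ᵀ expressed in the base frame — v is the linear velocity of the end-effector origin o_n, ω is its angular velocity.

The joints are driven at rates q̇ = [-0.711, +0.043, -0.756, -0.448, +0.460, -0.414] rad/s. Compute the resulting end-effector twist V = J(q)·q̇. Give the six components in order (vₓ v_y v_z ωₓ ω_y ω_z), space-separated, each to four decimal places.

-0.0785 0.6714 0.6291 0.6923 0.6926 -0.3353

o_n = [-1.3355, -0.0135, 0.2824]
J₁: ẑ×o_n = [0.0135, -1.3355, 0.0000], ω = ẑ
J2: z=[-0.6293, 0.7771, 0.0000] o=[-0.5673, -0.4594, 0.0000] → [0.2195, 0.1777, 0.3164, -0.6293, 0.7771, 0.0000]
J3: z=[-0.5953, -0.4821, -0.6428] o=[-1.1016, -0.3001, 0.3754] → [0.2291, 0.0951, -0.2835, -0.5953, -0.4821, -0.6428]
J4: z=[0.7194, -0.6761, -0.1593] o=[-0.8261, 0.1290, -0.2016] → [-0.3499, -0.2671, -0.4469, 0.7194, -0.6761, -0.1593]
J5: z=[0.7194, -0.6761, -0.1593] o=[-1.2998, -0.3125, -0.4674] → [-0.4593, -0.5338, 0.1910, 0.7194, -0.6761, -0.1593]
J6: z=[-0.6295, -0.7316, 0.2618] o=[-1.1912, -0.2799, -0.1152] → [-0.3607, 0.2126, -0.2733, -0.6295, -0.7316, 0.2618]
V = J·q̇ = [-0.0785, 0.6714, 0.6291, 0.6923, 0.6926, -0.3353]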